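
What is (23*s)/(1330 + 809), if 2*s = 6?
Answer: 1/31 ≈ 0.032258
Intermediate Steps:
s = 3 (s = (½)*6 = 3)
(23*s)/(1330 + 809) = (23*3)/(1330 + 809) = 69/2139 = (1/2139)*69 = 1/31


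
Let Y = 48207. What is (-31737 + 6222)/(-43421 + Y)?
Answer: -25515/4786 ≈ -5.3312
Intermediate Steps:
(-31737 + 6222)/(-43421 + Y) = (-31737 + 6222)/(-43421 + 48207) = -25515/4786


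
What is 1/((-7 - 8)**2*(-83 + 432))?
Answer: 1/78525 ≈ 1.2735e-5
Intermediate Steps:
1/((-7 - 8)**2*(-83 + 432)) = 1/((-15)**2*349) = 1/(225*349) = 1/78525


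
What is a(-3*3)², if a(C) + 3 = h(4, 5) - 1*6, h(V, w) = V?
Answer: 25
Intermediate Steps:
a(C) = -5 (a(C) = -3 + (4 - 1*6) = -3 + (4 - 6) = -3 - 2 = -5)
a(-3*3)² = (-5)² = 25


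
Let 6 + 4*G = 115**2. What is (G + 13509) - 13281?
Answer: 14131/4 ≈ 3532.8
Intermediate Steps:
G = 13219/4 (G = -3/2 + (1/4)*115**2 = -3/2 + (1/4)*13225 = -3/2 + 13225/4 = 13219/4 ≈ 3304.8)
(G + 13509) - 13281 = (13219/4 + 13509) - 13281 = 67255/4 - 13281 = 14131/4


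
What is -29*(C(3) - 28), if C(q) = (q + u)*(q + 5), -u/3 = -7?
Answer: -4756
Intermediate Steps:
u = 21 (u = -3*(-7) = 21)
C(q) = (5 + q)*(21 + q) (C(q) = (q + 21)*(q + 5) = (21 + q)*(5 + q) = (5 + q)*(21 + q))
-29*(C(3) - 28) = -29*((105 + 3² + 26*3) - 28) = -29*((105 + 9 + 78) - 28) = -29*(192 - 28) = -29*164 = -4756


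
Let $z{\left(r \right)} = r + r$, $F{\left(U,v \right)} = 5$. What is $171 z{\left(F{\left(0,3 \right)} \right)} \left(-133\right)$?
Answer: $-227430$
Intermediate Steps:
$z{\left(r \right)} = 2 r$
$171 z{\left(F{\left(0,3 \right)} \right)} \left(-133\right) = 171 \cdot 2 \cdot 5 \left(-133\right) = 171 \cdot 10 \left(-133\right) = 1710 \left(-133\right) = -227430$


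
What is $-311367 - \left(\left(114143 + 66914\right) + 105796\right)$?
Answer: $-598220$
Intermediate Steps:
$-311367 - \left(\left(114143 + 66914\right) + 105796\right) = -311367 - \left(181057 + 105796\right) = -311367 - 286853 = -598220$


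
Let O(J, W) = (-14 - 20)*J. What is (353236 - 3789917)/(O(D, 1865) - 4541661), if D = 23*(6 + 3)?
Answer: 3436681/4548699 ≈ 0.75553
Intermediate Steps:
D = 207 (D = 23*9 = 207)
O(J, W) = -34*J
(353236 - 3789917)/(O(D, 1865) - 4541661) = (353236 - 3789917)/(-34*207 - 4541661) = -3436681/(-7038 - 4541661) = -3436681/(-4548699) = -3436681*(-1/4548699) = 3436681/4548699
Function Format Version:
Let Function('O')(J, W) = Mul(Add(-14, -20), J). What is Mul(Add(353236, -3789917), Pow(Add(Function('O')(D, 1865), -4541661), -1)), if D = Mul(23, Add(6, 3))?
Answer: Rational(3436681, 4548699) ≈ 0.75553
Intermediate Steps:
D = 207 (D = Mul(23, 9) = 207)
Function('O')(J, W) = Mul(-34, J)
Mul(Add(353236, -3789917), Pow(Add(Function('O')(D, 1865), -4541661), -1)) = Mul(Add(353236, -3789917), Pow(Add(Mul(-34, 207), -4541661), -1)) = Mul(-3436681, Pow(Add(-7038, -4541661), -1)) = Mul(-3436681, Pow(-4548699, -1)) = Mul(-3436681, Rational(-1, 4548699)) = Rational(3436681, 4548699)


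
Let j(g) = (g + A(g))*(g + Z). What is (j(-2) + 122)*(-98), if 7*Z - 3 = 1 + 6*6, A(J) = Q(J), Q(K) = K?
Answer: -10500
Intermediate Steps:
A(J) = J
Z = 40/7 (Z = 3/7 + (1 + 6*6)/7 = 3/7 + (1 + 36)/7 = 3/7 + (1/7)*37 = 3/7 + 37/7 = 40/7 ≈ 5.7143)
j(g) = 2*g*(40/7 + g) (j(g) = (g + g)*(g + 40/7) = (2*g)*(40/7 + g) = 2*g*(40/7 + g))
(j(-2) + 122)*(-98) = ((2/7)*(-2)*(40 + 7*(-2)) + 122)*(-98) = ((2/7)*(-2)*(40 - 14) + 122)*(-98) = ((2/7)*(-2)*26 + 122)*(-98) = (-104/7 + 122)*(-98) = (750/7)*(-98) = -10500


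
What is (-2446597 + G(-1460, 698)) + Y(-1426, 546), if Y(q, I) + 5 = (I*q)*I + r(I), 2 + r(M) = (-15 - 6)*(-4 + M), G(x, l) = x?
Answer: -427572862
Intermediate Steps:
r(M) = 82 - 21*M (r(M) = -2 + (-15 - 6)*(-4 + M) = -2 - 21*(-4 + M) = -2 + (84 - 21*M) = 82 - 21*M)
Y(q, I) = 77 - 21*I + q*I² (Y(q, I) = -5 + ((I*q)*I + (82 - 21*I)) = -5 + (q*I² + (82 - 21*I)) = -5 + (82 - 21*I + q*I²) = 77 - 21*I + q*I²)
(-2446597 + G(-1460, 698)) + Y(-1426, 546) = (-2446597 - 1460) + (77 - 21*546 - 1426*546²) = -2448057 + (77 - 11466 - 1426*298116) = -2448057 + (77 - 11466 - 425113416) = -2448057 - 425124805 = -427572862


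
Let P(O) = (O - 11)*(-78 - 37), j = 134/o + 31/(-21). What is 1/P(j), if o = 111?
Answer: 777/1006940 ≈ 0.00077164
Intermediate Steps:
j = -209/777 (j = 134/111 + 31/(-21) = 134*(1/111) + 31*(-1/21) = 134/111 - 31/21 = -209/777 ≈ -0.26898)
P(O) = 1265 - 115*O (P(O) = (-11 + O)*(-115) = 1265 - 115*O)
1/P(j) = 1/(1265 - 115*(-209/777)) = 1/(1265 + 24035/777) = 1/(1006940/777) = 777/1006940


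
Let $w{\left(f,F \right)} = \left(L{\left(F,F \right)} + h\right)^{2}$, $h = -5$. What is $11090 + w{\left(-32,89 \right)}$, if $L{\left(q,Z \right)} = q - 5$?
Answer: $17331$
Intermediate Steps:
$L{\left(q,Z \right)} = -5 + q$ ($L{\left(q,Z \right)} = q - 5 = -5 + q$)
$w{\left(f,F \right)} = \left(-10 + F\right)^{2}$ ($w{\left(f,F \right)} = \left(\left(-5 + F\right) - 5\right)^{2} = \left(-10 + F\right)^{2}$)
$11090 + w{\left(-32,89 \right)} = 11090 + \left(-10 + 89\right)^{2} = 11090 + 79^{2} = 11090 + 6241 = 17331$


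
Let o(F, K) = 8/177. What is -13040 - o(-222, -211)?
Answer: -2308088/177 ≈ -13040.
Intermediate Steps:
o(F, K) = 8/177 (o(F, K) = 8*(1/177) = 8/177)
-13040 - o(-222, -211) = -13040 - 1*8/177 = -13040 - 8/177 = -2308088/177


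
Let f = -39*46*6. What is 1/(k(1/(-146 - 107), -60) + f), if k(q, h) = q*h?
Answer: -253/2723232 ≈ -9.2904e-5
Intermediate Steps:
f = -10764 (f = -1794*6 = -10764)
k(q, h) = h*q
1/(k(1/(-146 - 107), -60) + f) = 1/(-60/(-146 - 107) - 10764) = 1/(-60/(-253) - 10764) = 1/(-60*(-1/253) - 10764) = 1/(60/253 - 10764) = 1/(-2723232/253) = -253/2723232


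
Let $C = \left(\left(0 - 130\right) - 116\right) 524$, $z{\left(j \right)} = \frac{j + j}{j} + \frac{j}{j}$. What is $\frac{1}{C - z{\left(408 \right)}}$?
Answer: $- \frac{1}{128907} \approx -7.7575 \cdot 10^{-6}$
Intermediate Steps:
$z{\left(j \right)} = 3$ ($z{\left(j \right)} = \frac{2 j}{j} + 1 = 2 + 1 = 3$)
$C = -128904$ ($C = \left(-130 - 116\right) 524 = \left(-246\right) 524 = -128904$)
$\frac{1}{C - z{\left(408 \right)}} = \frac{1}{-128904 - 3} = \frac{1}{-128907} = - \frac{1}{128907}$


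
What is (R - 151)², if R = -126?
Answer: 76729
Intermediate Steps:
(R - 151)² = (-126 - 151)² = (-277)² = 76729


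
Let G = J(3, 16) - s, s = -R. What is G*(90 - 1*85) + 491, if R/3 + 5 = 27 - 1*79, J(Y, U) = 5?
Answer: -339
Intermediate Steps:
R = -171 (R = -15 + 3*(27 - 1*79) = -15 + 3*(27 - 79) = -15 + 3*(-52) = -15 - 156 = -171)
s = 171 (s = -1*(-171) = 171)
G = -166 (G = 5 - 1*171 = 5 - 171 = -166)
G*(90 - 1*85) + 491 = -166*(90 - 1*85) + 491 = -166*(90 - 85) + 491 = -166*5 + 491 = -830 + 491 = -339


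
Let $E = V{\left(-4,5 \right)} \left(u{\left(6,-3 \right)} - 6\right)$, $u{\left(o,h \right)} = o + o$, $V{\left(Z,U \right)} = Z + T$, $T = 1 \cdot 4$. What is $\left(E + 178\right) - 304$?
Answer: $-126$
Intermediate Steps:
$T = 4$
$V{\left(Z,U \right)} = 4 + Z$ ($V{\left(Z,U \right)} = Z + 4 = 4 + Z$)
$u{\left(o,h \right)} = 2 o$
$E = 0$ ($E = \left(4 - 4\right) \left(2 \cdot 6 - 6\right) = 0 \left(12 - 6\right) = 0 \cdot 6 = 0$)
$\left(E + 178\right) - 304 = \left(0 + 178\right) - 304 = 178 - 304 = -126$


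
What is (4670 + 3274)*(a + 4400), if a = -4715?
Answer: -2502360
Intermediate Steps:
(4670 + 3274)*(a + 4400) = (4670 + 3274)*(-4715 + 4400) = 7944*(-315) = -2502360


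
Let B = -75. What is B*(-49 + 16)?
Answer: 2475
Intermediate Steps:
B*(-49 + 16) = -75*(-49 + 16) = -75*(-33) = 2475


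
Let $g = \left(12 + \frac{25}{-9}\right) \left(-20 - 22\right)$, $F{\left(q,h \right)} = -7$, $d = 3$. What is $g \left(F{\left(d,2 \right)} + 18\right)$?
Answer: $- \frac{12782}{3} \approx -4260.7$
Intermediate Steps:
$g = - \frac{1162}{3}$ ($g = \left(12 + 25 \left(- \frac{1}{9}\right)\right) \left(-42\right) = \left(12 - \frac{25}{9}\right) \left(-42\right) = \frac{83}{9} \left(-42\right) = - \frac{1162}{3} \approx -387.33$)
$g \left(F{\left(d,2 \right)} + 18\right) = - \frac{1162 \left(-7 + 18\right)}{3} = \left(- \frac{1162}{3}\right) 11 = - \frac{12782}{3}$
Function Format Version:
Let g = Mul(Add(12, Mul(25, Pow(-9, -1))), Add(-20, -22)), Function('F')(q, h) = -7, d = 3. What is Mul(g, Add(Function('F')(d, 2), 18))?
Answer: Rational(-12782, 3) ≈ -4260.7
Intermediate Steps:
g = Rational(-1162, 3) (g = Mul(Add(12, Mul(25, Rational(-1, 9))), -42) = Mul(Add(12, Rational(-25, 9)), -42) = Mul(Rational(83, 9), -42) = Rational(-1162, 3) ≈ -387.33)
Mul(g, Add(Function('F')(d, 2), 18)) = Mul(Rational(-1162, 3), Add(-7, 18)) = Mul(Rational(-1162, 3), 11) = Rational(-12782, 3)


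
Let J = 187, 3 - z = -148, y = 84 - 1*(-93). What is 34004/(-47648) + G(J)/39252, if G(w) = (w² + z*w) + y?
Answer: 105334261/116892456 ≈ 0.90112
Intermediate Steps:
y = 177 (y = 84 + 93 = 177)
z = 151 (z = 3 - 1*(-148) = 3 + 148 = 151)
G(w) = 177 + w² + 151*w (G(w) = (w² + 151*w) + 177 = 177 + w² + 151*w)
34004/(-47648) + G(J)/39252 = 34004/(-47648) + (177 + 187² + 151*187)/39252 = 34004*(-1/47648) + (177 + 34969 + 28237)*(1/39252) = -8501/11912 + 63383*(1/39252) = -8501/11912 + 63383/39252 = 105334261/116892456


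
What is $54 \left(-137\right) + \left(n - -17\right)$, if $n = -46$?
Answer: $-7427$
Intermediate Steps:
$54 \left(-137\right) + \left(n - -17\right) = 54 \left(-137\right) - 29 = -7398 + \left(-46 + 17\right) = -7398 - 29 = -7427$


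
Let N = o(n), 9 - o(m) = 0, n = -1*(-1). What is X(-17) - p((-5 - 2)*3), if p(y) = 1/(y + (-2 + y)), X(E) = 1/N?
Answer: 53/396 ≈ 0.13384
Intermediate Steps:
n = 1
o(m) = 9 (o(m) = 9 - 1*0 = 9 + 0 = 9)
N = 9
X(E) = ⅑ (X(E) = 1/9 = ⅑)
p(y) = 1/(-2 + 2*y)
X(-17) - p((-5 - 2)*3) = ⅑ - 1/(2*(-1 + (-5 - 2)*3)) = ⅑ - 1/(2*(-1 - 7*3)) = ⅑ - 1/(2*(-1 - 21)) = ⅑ - 1/(2*(-22)) = ⅑ - (-1)/(2*22) = ⅑ - 1*(-1/44) = ⅑ + 1/44 = 53/396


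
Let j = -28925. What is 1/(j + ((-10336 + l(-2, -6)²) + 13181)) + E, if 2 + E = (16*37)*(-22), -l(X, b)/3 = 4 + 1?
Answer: -336787231/25855 ≈ -13026.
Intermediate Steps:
l(X, b) = -15 (l(X, b) = -3*(4 + 1) = -3*5 = -15)
E = -13026 (E = -2 + (16*37)*(-22) = -2 + 592*(-22) = -2 - 13024 = -13026)
1/(j + ((-10336 + l(-2, -6)²) + 13181)) + E = 1/(-28925 + ((-10336 + (-15)²) + 13181)) - 13026 = 1/(-28925 + ((-10336 + 225) + 13181)) - 13026 = 1/(-28925 + (-10111 + 13181)) - 13026 = 1/(-28925 + 3070) - 13026 = 1/(-25855) - 13026 = -1/25855 - 13026 = -336787231/25855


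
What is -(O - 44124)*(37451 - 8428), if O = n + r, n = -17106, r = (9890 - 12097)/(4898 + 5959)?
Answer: 19293803048291/10857 ≈ 1.7771e+9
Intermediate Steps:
r = -2207/10857 ≈ -0.20328
O = -185722049/10857 (O = -17106 - 2207/10857 = -185722049/10857 ≈ -17106.)
-(O - 44124)*(37451 - 8428) = -(-185722049/10857 - 44124)*(37451 - 8428) = -(-664776317)*29023/10857 = -1*(-19293803048291/10857) = 19293803048291/10857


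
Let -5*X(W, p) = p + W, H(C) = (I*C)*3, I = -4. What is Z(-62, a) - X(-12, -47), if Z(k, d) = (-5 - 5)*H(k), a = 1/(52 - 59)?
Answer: -37259/5 ≈ -7451.8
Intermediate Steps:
H(C) = -12*C (H(C) = -4*C*3 = -12*C)
X(W, p) = -W/5 - p/5 (X(W, p) = -(p + W)/5 = -(W + p)/5 = -W/5 - p/5)
a = -1/7 (a = 1/(-7) = -1/7 ≈ -0.14286)
Z(k, d) = 120*k (Z(k, d) = (-5 - 5)*(-12*k) = -(-120)*k = 120*k)
Z(-62, a) - X(-12, -47) = 120*(-62) - (-1/5*(-12) - 1/5*(-47)) = -7440 - (12/5 + 47/5) = -7440 - 1*59/5 = -7440 - 59/5 = -37259/5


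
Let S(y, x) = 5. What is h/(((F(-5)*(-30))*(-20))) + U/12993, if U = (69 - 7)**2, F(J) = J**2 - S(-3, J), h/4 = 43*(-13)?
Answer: 1422971/12993000 ≈ 0.10952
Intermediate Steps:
h = -2236 (h = 4*(43*(-13)) = 4*(-559) = -2236)
F(J) = -5 + J**2 (F(J) = J**2 - 1*5 = J**2 - 5 = -5 + J**2)
U = 3844 (U = 62**2 = 3844)
h/(((F(-5)*(-30))*(-20))) + U/12993 = -2236*1/(600*(-5 + (-5)**2)) + 3844/12993 = -2236*1/(600*(-5 + 25)) + 3844*(1/12993) = -2236/((20*(-30))*(-20)) + 3844/12993 = -2236/((-600*(-20))) + 3844/12993 = -2236/12000 + 3844/12993 = -2236*1/12000 + 3844/12993 = -559/3000 + 3844/12993 = 1422971/12993000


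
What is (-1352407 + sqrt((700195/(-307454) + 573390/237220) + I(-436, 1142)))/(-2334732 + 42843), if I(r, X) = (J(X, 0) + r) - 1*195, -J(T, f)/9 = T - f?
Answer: 1352407/2291889 - 2*I*sqrt(1007441400536399863713)/1392976479337961 ≈ 0.59008 - 4.5572e-5*I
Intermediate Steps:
J(T, f) = -9*T + 9*f (J(T, f) = -9*(T - f) = -9*T + 9*f)
I(r, X) = -195 + r - 9*X (I(r, X) = ((-9*X + 9*0) + r) - 1*195 = ((-9*X + 0) + r) - 195 = (-9*X + r) - 195 = (r - 9*X) - 195 = -195 + r - 9*X)
(-1352407 + sqrt((700195/(-307454) + 573390/237220) + I(-436, 1142)))/(-2334732 + 42843) = (-1352407 + sqrt((700195/(-307454) + 573390/237220) + (-195 - 436 - 9*1142)))/(-2334732 + 42843) = (-1352407 + sqrt((700195*(-1/307454) + 573390*(1/237220)) + (-195 - 436 - 10278)))/(-2291889) = (-1352407 + sqrt((-700195/307454 + 57339/23722) - 10909))*(-1/2291889) = (-1352407 + sqrt(254769779/1823355947 - 10909))*(-1/2291889) = (-1352407 + sqrt(-19890735256044/1823355947))*(-1/2291889) = (-1352407 + 6*I*sqrt(1007441400536399863713)/1823355947)*(-1/2291889) = 1352407/2291889 - 2*I*sqrt(1007441400536399863713)/1392976479337961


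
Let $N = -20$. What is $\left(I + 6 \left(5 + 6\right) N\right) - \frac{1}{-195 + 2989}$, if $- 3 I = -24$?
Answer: $- \frac{3665729}{2794} \approx -1312.0$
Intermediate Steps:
$I = 8$ ($I = \left(- \frac{1}{3}\right) \left(-24\right) = 8$)
$\left(I + 6 \left(5 + 6\right) N\right) - \frac{1}{-195 + 2989} = \left(8 + 6 \left(5 + 6\right) \left(-20\right)\right) - \frac{1}{-195 + 2989} = \left(8 + 6 \cdot 11 \left(-20\right)\right) - \frac{1}{2794} = \left(8 + 66 \left(-20\right)\right) - \frac{1}{2794} = \left(8 - 1320\right) - \frac{1}{2794} = -1312 - \frac{1}{2794} = - \frac{3665729}{2794}$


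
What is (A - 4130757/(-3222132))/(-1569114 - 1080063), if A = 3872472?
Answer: -1386402231229/948444220596 ≈ -1.4618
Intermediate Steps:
(A - 4130757/(-3222132))/(-1569114 - 1080063) = (3872472 - 4130757/(-3222132))/(-1569114 - 1080063) = (3872472 - 4130757*(-1/3222132))/(-2649177) = (3872472 + 1376919/1074044)*(-1/2649177) = (4159206693687/1074044)*(-1/2649177) = -1386402231229/948444220596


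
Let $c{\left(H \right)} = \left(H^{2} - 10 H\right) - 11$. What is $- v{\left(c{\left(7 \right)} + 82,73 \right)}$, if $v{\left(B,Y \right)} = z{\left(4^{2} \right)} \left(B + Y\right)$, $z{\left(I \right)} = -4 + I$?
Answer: $-1476$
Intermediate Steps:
$c{\left(H \right)} = -11 + H^{2} - 10 H$
$v{\left(B,Y \right)} = 12 B + 12 Y$ ($v{\left(B,Y \right)} = \left(-4 + 4^{2}\right) \left(B + Y\right) = \left(-4 + 16\right) \left(B + Y\right) = 12 \left(B + Y\right) = 12 B + 12 Y$)
$- v{\left(c{\left(7 \right)} + 82,73 \right)} = - (12 \left(\left(-11 + 7^{2} - 70\right) + 82\right) + 12 \cdot 73) = - (12 \left(\left(-11 + 49 - 70\right) + 82\right) + 876) = - (12 \left(-32 + 82\right) + 876) = - (12 \cdot 50 + 876) = - (600 + 876) = \left(-1\right) 1476 = -1476$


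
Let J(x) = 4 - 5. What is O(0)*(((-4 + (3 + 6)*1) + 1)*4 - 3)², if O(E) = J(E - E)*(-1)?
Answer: 441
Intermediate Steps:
J(x) = -1
O(E) = 1 (O(E) = -1*(-1) = 1)
O(0)*(((-4 + (3 + 6)*1) + 1)*4 - 3)² = 1*(((-4 + (3 + 6)*1) + 1)*4 - 3)² = 1*(((-4 + 9*1) + 1)*4 - 3)² = 1*(((-4 + 9) + 1)*4 - 3)² = 1*((5 + 1)*4 - 3)² = 1*(6*4 - 3)² = 1*(24 - 3)² = 1*21² = 1*441 = 441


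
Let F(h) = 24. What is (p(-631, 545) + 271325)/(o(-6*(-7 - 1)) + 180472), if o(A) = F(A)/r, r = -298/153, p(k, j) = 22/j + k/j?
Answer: 5508213971/3663557035 ≈ 1.5035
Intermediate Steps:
r = -298/153 (r = -298*1/153 = -298/153 ≈ -1.9477)
o(A) = -1836/149 (o(A) = 24/(-298/153) = 24*(-153/298) = -1836/149)
(p(-631, 545) + 271325)/(o(-6*(-7 - 1)) + 180472) = ((22 - 631)/545 + 271325)/(-1836/149 + 180472) = ((1/545)*(-609) + 271325)/(26888492/149) = (-609/545 + 271325)*(149/26888492) = (147871516/545)*(149/26888492) = 5508213971/3663557035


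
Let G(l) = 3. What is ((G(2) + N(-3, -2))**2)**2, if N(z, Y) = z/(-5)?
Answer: 104976/625 ≈ 167.96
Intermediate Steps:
N(z, Y) = -z/5 (N(z, Y) = z*(-1/5) = -z/5)
((G(2) + N(-3, -2))**2)**2 = ((3 - 1/5*(-3))**2)**2 = ((3 + 3/5)**2)**2 = ((18/5)**2)**2 = (324/25)**2 = 104976/625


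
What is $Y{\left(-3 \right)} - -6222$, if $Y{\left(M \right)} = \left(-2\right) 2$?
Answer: $6218$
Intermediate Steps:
$Y{\left(M \right)} = -4$
$Y{\left(-3 \right)} - -6222 = -4 - -6222 = -4 + 6222 = 6218$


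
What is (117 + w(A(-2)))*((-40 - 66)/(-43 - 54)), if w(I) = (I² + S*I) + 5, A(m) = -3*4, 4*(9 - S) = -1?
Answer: 16430/97 ≈ 169.38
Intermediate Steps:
S = 37/4 (S = 9 - ¼*(-1) = 9 + ¼ = 37/4 ≈ 9.2500)
A(m) = -12
w(I) = 5 + I² + 37*I/4 (w(I) = (I² + 37*I/4) + 5 = 5 + I² + 37*I/4)
(117 + w(A(-2)))*((-40 - 66)/(-43 - 54)) = (117 + (5 + (-12)² + (37/4)*(-12)))*((-40 - 66)/(-43 - 54)) = (117 + (5 + 144 - 111))*(-106/(-97)) = (117 + 38)*(-106*(-1/97)) = 155*(106/97) = 16430/97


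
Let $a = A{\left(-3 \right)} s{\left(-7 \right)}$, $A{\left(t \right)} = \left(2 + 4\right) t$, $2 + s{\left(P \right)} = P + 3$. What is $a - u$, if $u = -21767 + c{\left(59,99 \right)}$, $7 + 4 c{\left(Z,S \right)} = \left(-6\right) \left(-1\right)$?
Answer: $\frac{87501}{4} \approx 21875.0$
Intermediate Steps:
$s{\left(P \right)} = 1 + P$ ($s{\left(P \right)} = -2 + \left(P + 3\right) = -2 + \left(3 + P\right) = 1 + P$)
$c{\left(Z,S \right)} = - \frac{1}{4}$ ($c{\left(Z,S \right)} = - \frac{7}{4} + \frac{\left(-6\right) \left(-1\right)}{4} = - \frac{7}{4} + \frac{1}{4} \cdot 6 = - \frac{7}{4} + \frac{3}{2} = - \frac{1}{4}$)
$A{\left(t \right)} = 6 t$
$a = 108$ ($a = 6 \left(-3\right) \left(1 - 7\right) = \left(-18\right) \left(-6\right) = 108$)
$u = - \frac{87069}{4}$ ($u = -21767 - \frac{1}{4} = - \frac{87069}{4} \approx -21767.0$)
$a - u = 108 - - \frac{87069}{4} = 108 + \frac{87069}{4} = \frac{87501}{4}$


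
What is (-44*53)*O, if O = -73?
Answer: 170236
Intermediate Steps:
(-44*53)*O = -44*53*(-73) = -2332*(-73) = 170236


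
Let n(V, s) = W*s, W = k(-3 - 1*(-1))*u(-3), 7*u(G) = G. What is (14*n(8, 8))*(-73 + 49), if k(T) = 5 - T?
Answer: 8064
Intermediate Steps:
u(G) = G/7
W = -3 (W = (5 - (-3 - 1*(-1)))*((1/7)*(-3)) = (5 - (-3 + 1))*(-3/7) = (5 - 1*(-2))*(-3/7) = (5 + 2)*(-3/7) = 7*(-3/7) = -3)
n(V, s) = -3*s
(14*n(8, 8))*(-73 + 49) = (14*(-3*8))*(-73 + 49) = (14*(-24))*(-24) = -336*(-24) = 8064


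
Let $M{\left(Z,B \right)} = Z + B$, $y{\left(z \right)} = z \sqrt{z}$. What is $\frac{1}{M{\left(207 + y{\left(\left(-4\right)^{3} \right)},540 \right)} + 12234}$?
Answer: $\frac{12981}{168768505} + \frac{512 i}{168768505} \approx 7.6916 \cdot 10^{-5} + 3.0337 \cdot 10^{-6} i$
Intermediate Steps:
$y{\left(z \right)} = z^{\frac{3}{2}}$
$M{\left(Z,B \right)} = B + Z$
$\frac{1}{M{\left(207 + y{\left(\left(-4\right)^{3} \right)},540 \right)} + 12234} = \frac{1}{\left(540 + \left(207 + \left(\left(-4\right)^{3}\right)^{\frac{3}{2}}\right)\right) + 12234} = \frac{1}{\left(540 + \left(207 + \left(-64\right)^{\frac{3}{2}}\right)\right) + 12234} = \frac{1}{\left(540 + \left(207 - 512 i\right)\right) + 12234} = \frac{1}{\left(747 - 512 i\right) + 12234} = \frac{1}{12981 - 512 i} = \frac{12981 + 512 i}{168768505}$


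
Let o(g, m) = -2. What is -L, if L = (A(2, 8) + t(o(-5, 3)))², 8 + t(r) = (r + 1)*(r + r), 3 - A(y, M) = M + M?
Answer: -289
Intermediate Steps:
A(y, M) = 3 - 2*M (A(y, M) = 3 - (M + M) = 3 - 2*M)
t(r) = -8 + 2*r*(1 + r) (t(r) = -8 + (r + 1)*(r + r) = -8 + (1 + r)*(2*r) = -8 + 2*r*(1 + r))
L = 289 (L = ((3 - 2*8) + (-8 + 2*(-2) + 2*(-2)²))² = ((3 - 16) + (-8 - 4 + 2*4))² = (-13 + (-8 - 4 + 8))² = (-13 - 4)² = (-17)² = 289)
-L = -1*289 = -289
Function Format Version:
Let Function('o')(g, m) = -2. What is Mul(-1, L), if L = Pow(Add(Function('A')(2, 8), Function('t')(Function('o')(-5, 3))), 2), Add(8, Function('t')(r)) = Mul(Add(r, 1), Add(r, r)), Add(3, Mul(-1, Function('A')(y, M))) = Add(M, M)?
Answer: -289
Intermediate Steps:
Function('A')(y, M) = Add(3, Mul(-2, M)) (Function('A')(y, M) = Add(3, Mul(-1, Add(M, M))) = Add(3, Mul(-1, Mul(2, M))) = Add(3, Mul(-2, M)))
Function('t')(r) = Add(-8, Mul(2, r, Add(1, r))) (Function('t')(r) = Add(-8, Mul(Add(r, 1), Add(r, r))) = Add(-8, Mul(Add(1, r), Mul(2, r))) = Add(-8, Mul(2, r, Add(1, r))))
L = 289 (L = Pow(Add(Add(3, Mul(-2, 8)), Add(-8, Mul(2, -2), Mul(2, Pow(-2, 2)))), 2) = Pow(Add(Add(3, -16), Add(-8, -4, Mul(2, 4))), 2) = Pow(Add(-13, Add(-8, -4, 8)), 2) = Pow(Add(-13, -4), 2) = Pow(-17, 2) = 289)
Mul(-1, L) = Mul(-1, 289) = -289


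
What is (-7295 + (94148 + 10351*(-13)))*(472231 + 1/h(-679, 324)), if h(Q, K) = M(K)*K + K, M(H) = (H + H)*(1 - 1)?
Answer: -3649882867475/162 ≈ -2.2530e+10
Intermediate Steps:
M(H) = 0 (M(H) = (2*H)*0 = 0)
h(Q, K) = K (h(Q, K) = 0*K + K = 0 + K = K)
(-7295 + (94148 + 10351*(-13)))*(472231 + 1/h(-679, 324)) = (-7295 + (94148 + 10351*(-13)))*(472231 + 1/324) = (-7295 + (94148 - 134563))*(472231 + 1/324) = (-7295 - 40415)*(153002845/324) = -47710*153002845/324 = -3649882867475/162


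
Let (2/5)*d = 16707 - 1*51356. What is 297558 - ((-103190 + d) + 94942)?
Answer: 784857/2 ≈ 3.9243e+5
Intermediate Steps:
d = -173245/2 (d = 5*(16707 - 1*51356)/2 = 5*(16707 - 51356)/2 = (5/2)*(-34649) = -173245/2 ≈ -86623.)
297558 - ((-103190 + d) + 94942) = 297558 - ((-103190 - 173245/2) + 94942) = 297558 - (-379625/2 + 94942) = 297558 - 1*(-189741/2) = 297558 + 189741/2 = 784857/2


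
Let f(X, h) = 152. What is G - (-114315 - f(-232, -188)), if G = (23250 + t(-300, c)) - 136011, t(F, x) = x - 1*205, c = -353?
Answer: 1148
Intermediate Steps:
t(F, x) = -205 + x (t(F, x) = x - 205 = -205 + x)
G = -113319 (G = (23250 + (-205 - 353)) - 136011 = (23250 - 558) - 136011 = 22692 - 136011 = -113319)
G - (-114315 - f(-232, -188)) = -113319 - (-114315 - 1*152) = -113319 - (-114315 - 152) = -113319 - 1*(-114467) = -113319 + 114467 = 1148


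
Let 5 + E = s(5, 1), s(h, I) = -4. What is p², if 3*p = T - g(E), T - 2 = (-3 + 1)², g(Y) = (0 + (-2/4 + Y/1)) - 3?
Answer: 1369/36 ≈ 38.028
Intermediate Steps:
E = -9 (E = -5 - 4 = -9)
g(Y) = -7/2 + Y (g(Y) = (0 + (-2*¼ + Y*1)) - 3 = (0 + (-½ + Y)) - 3 = (-½ + Y) - 3 = -7/2 + Y)
T = 6 (T = 2 + (-3 + 1)² = 2 + (-2)² = 2 + 4 = 6)
p = 37/6 (p = (6 - (-7/2 - 9))/3 = (6 - 1*(-25/2))/3 = (6 + 25/2)/3 = (⅓)*(37/2) = 37/6 ≈ 6.1667)
p² = (37/6)² = 1369/36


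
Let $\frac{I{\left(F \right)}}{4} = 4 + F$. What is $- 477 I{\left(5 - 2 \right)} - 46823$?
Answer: $-60179$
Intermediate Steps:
$I{\left(F \right)} = 16 + 4 F$ ($I{\left(F \right)} = 4 \left(4 + F\right) = 16 + 4 F$)
$- 477 I{\left(5 - 2 \right)} - 46823 = - 477 \left(16 + 4 \left(5 - 2\right)\right) - 46823 = - 477 \left(16 + 4 \cdot 3\right) - 46823 = - 477 \left(16 + 12\right) - 46823 = \left(-477\right) 28 - 46823 = -13356 - 46823 = -60179$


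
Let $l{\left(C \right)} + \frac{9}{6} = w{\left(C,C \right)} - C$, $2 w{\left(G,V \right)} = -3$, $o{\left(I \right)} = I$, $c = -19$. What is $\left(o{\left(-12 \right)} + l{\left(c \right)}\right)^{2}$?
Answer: $16$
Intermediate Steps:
$w{\left(G,V \right)} = - \frac{3}{2}$ ($w{\left(G,V \right)} = \frac{1}{2} \left(-3\right) = - \frac{3}{2}$)
$l{\left(C \right)} = -3 - C$ ($l{\left(C \right)} = - \frac{3}{2} - \left(\frac{3}{2} + C\right) = -3 - C$)
$\left(o{\left(-12 \right)} + l{\left(c \right)}\right)^{2} = \left(-12 - -16\right)^{2} = \left(-12 + \left(-3 + 19\right)\right)^{2} = \left(-12 + 16\right)^{2} = 4^{2} = 16$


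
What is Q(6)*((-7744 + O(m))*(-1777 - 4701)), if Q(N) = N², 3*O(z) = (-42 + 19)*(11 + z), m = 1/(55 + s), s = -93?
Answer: 34686075276/19 ≈ 1.8256e+9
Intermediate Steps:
m = -1/38 (m = 1/(55 - 93) = 1/(-38) = -1/38 ≈ -0.026316)
O(z) = -253/3 - 23*z/3 (O(z) = ((-42 + 19)*(11 + z))/3 = (-23*(11 + z))/3 = (-253 - 23*z)/3 = -253/3 - 23*z/3)
Q(6)*((-7744 + O(m))*(-1777 - 4701)) = 6²*((-7744 + (-253/3 - 23/3*(-1/38)))*(-1777 - 4701)) = 36*((-7744 + (-253/3 + 23/114))*(-6478)) = 36*((-7744 - 3197/38)*(-6478)) = 36*(-297469/38*(-6478)) = 36*(963502091/19) = 34686075276/19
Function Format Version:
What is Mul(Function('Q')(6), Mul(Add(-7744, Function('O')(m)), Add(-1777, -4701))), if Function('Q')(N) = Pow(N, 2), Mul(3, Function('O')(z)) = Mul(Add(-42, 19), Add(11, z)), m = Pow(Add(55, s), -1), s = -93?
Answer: Rational(34686075276, 19) ≈ 1.8256e+9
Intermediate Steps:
m = Rational(-1, 38) (m = Pow(Add(55, -93), -1) = Pow(-38, -1) = Rational(-1, 38) ≈ -0.026316)
Function('O')(z) = Add(Rational(-253, 3), Mul(Rational(-23, 3), z)) (Function('O')(z) = Mul(Rational(1, 3), Mul(Add(-42, 19), Add(11, z))) = Mul(Rational(1, 3), Mul(-23, Add(11, z))) = Mul(Rational(1, 3), Add(-253, Mul(-23, z))) = Add(Rational(-253, 3), Mul(Rational(-23, 3), z)))
Mul(Function('Q')(6), Mul(Add(-7744, Function('O')(m)), Add(-1777, -4701))) = Mul(Pow(6, 2), Mul(Add(-7744, Add(Rational(-253, 3), Mul(Rational(-23, 3), Rational(-1, 38)))), Add(-1777, -4701))) = Mul(36, Mul(Add(-7744, Add(Rational(-253, 3), Rational(23, 114))), -6478)) = Mul(36, Mul(Add(-7744, Rational(-3197, 38)), -6478)) = Mul(36, Mul(Rational(-297469, 38), -6478)) = Mul(36, Rational(963502091, 19)) = Rational(34686075276, 19)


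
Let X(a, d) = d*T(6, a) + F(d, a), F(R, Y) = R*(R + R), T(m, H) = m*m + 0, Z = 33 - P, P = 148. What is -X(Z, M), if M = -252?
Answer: -117936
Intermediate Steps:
Z = -115 (Z = 33 - 1*148 = 33 - 148 = -115)
T(m, H) = m² (T(m, H) = m² + 0 = m²)
F(R, Y) = 2*R² (F(R, Y) = R*(2*R) = 2*R²)
X(a, d) = 2*d² + 36*d (X(a, d) = d*6² + 2*d² = d*36 + 2*d² = 36*d + 2*d² = 2*d² + 36*d)
-X(Z, M) = -2*(-252)*(18 - 252) = -2*(-252)*(-234) = -1*117936 = -117936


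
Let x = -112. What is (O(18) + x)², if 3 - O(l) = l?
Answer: 16129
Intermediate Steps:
O(l) = 3 - l
(O(18) + x)² = ((3 - 1*18) - 112)² = ((3 - 18) - 112)² = (-15 - 112)² = (-127)² = 16129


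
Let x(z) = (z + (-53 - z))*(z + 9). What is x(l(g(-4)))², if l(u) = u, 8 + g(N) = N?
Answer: 25281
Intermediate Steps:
g(N) = -8 + N
x(z) = -477 - 53*z (x(z) = -53*(9 + z) = -477 - 53*z)
x(l(g(-4)))² = (-477 - 53*(-8 - 4))² = (-477 - 53*(-12))² = (-477 + 636)² = 159² = 25281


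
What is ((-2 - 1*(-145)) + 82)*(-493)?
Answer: -110925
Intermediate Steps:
((-2 - 1*(-145)) + 82)*(-493) = ((-2 + 145) + 82)*(-493) = (143 + 82)*(-493) = 225*(-493) = -110925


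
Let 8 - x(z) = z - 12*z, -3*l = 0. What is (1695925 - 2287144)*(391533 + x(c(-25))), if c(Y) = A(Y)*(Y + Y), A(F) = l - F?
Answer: -223357217229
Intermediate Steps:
l = 0 (l = -⅓*0 = 0)
A(F) = -F (A(F) = 0 - F = -F)
c(Y) = -2*Y² (c(Y) = (-Y)*(Y + Y) = (-Y)*(2*Y) = -2*Y²)
x(z) = 8 + 11*z (x(z) = 8 - (z - 12*z) = 8 - (-11)*z = 8 + 11*z)
(1695925 - 2287144)*(391533 + x(c(-25))) = (1695925 - 2287144)*(391533 + (8 + 11*(-2*(-25)²))) = -591219*(391533 + (8 + 11*(-2*625))) = -591219*(391533 + (8 + 11*(-1250))) = -591219*(391533 + (8 - 13750)) = -591219*(391533 - 13742) = -591219*377791 = -223357217229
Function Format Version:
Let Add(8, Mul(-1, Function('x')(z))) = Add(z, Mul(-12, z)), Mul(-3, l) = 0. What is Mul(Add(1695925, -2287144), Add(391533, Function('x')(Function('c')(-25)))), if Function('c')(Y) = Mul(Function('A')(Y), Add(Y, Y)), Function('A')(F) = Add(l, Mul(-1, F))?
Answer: -223357217229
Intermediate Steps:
l = 0 (l = Mul(Rational(-1, 3), 0) = 0)
Function('A')(F) = Mul(-1, F) (Function('A')(F) = Add(0, Mul(-1, F)) = Mul(-1, F))
Function('c')(Y) = Mul(-2, Pow(Y, 2)) (Function('c')(Y) = Mul(Mul(-1, Y), Add(Y, Y)) = Mul(Mul(-1, Y), Mul(2, Y)) = Mul(-2, Pow(Y, 2)))
Function('x')(z) = Add(8, Mul(11, z)) (Function('x')(z) = Add(8, Mul(-1, Add(z, Mul(-12, z)))) = Add(8, Mul(-1, Mul(-11, z))) = Add(8, Mul(11, z)))
Mul(Add(1695925, -2287144), Add(391533, Function('x')(Function('c')(-25)))) = Mul(Add(1695925, -2287144), Add(391533, Add(8, Mul(11, Mul(-2, Pow(-25, 2)))))) = Mul(-591219, Add(391533, Add(8, Mul(11, Mul(-2, 625))))) = Mul(-591219, Add(391533, Add(8, Mul(11, -1250)))) = Mul(-591219, Add(391533, Add(8, -13750))) = Mul(-591219, Add(391533, -13742)) = Mul(-591219, 377791) = -223357217229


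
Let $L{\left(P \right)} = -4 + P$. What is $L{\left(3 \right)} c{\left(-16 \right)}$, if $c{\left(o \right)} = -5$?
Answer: $5$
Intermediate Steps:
$L{\left(3 \right)} c{\left(-16 \right)} = \left(-4 + 3\right) \left(-5\right) = \left(-1\right) \left(-5\right) = 5$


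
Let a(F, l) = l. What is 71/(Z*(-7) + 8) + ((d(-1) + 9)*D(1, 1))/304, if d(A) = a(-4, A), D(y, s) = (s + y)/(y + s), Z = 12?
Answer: -69/76 ≈ -0.90790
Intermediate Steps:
D(y, s) = 1 (D(y, s) = (s + y)/(s + y) = 1)
d(A) = A
71/(Z*(-7) + 8) + ((d(-1) + 9)*D(1, 1))/304 = 71/(12*(-7) + 8) + ((-1 + 9)*1)/304 = 71/(-84 + 8) + (8*1)*(1/304) = 71/(-76) + 8*(1/304) = 71*(-1/76) + 1/38 = -71/76 + 1/38 = -69/76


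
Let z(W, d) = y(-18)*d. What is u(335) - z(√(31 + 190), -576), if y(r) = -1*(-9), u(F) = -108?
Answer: 5076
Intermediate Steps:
y(r) = 9
z(W, d) = 9*d
u(335) - z(√(31 + 190), -576) = -108 - 9*(-576) = -108 - 1*(-5184) = -108 + 5184 = 5076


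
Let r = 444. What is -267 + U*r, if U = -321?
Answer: -142791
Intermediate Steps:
-267 + U*r = -267 - 321*444 = -267 - 142524 = -142791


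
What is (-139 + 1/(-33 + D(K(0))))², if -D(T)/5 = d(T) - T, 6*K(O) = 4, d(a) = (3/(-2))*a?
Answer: 105863521/5476 ≈ 19332.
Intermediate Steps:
d(a) = -3*a/2 (d(a) = (3*(-½))*a = -3*a/2)
K(O) = ⅔ (K(O) = (⅙)*4 = ⅔)
D(T) = 25*T/2 (D(T) = -5*(-3*T/2 - T) = -(-25)*T/2 = 25*T/2)
(-139 + 1/(-33 + D(K(0))))² = (-139 + 1/(-33 + (25/2)*(⅔)))² = (-139 + 1/(-33 + 25/3))² = (-139 + 1/(-74/3))² = (-139 - 3/74)² = (-10289/74)² = 105863521/5476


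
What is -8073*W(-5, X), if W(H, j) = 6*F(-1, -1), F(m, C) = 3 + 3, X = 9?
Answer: -290628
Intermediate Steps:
F(m, C) = 6
W(H, j) = 36 (W(H, j) = 6*6 = 36)
-8073*W(-5, X) = -8073*36 = -290628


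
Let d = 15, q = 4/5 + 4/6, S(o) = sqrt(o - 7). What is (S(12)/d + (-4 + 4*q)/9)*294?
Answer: 2744/45 + 98*sqrt(5)/5 ≈ 104.80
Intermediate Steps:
S(o) = sqrt(-7 + o)
q = 22/15 (q = 4*(1/5) + 4*(1/6) = 4/5 + 2/3 = 22/15 ≈ 1.4667)
(S(12)/d + (-4 + 4*q)/9)*294 = (sqrt(-7 + 12)/15 + (-4 + 4*(22/15))/9)*294 = (sqrt(5)*(1/15) + (-4 + 88/15)*(1/9))*294 = (sqrt(5)/15 + (28/15)*(1/9))*294 = (sqrt(5)/15 + 28/135)*294 = (28/135 + sqrt(5)/15)*294 = 2744/45 + 98*sqrt(5)/5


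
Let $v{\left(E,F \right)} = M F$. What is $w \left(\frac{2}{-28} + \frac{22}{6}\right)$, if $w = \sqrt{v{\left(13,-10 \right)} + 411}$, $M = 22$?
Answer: $\frac{151 \sqrt{191}}{42} \approx 49.687$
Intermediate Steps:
$v{\left(E,F \right)} = 22 F$
$w = \sqrt{191}$ ($w = \sqrt{22 \left(-10\right) + 411} = \sqrt{-220 + 411} = \sqrt{191} \approx 13.82$)
$w \left(\frac{2}{-28} + \frac{22}{6}\right) = \sqrt{191} \left(\frac{2}{-28} + \frac{22}{6}\right) = \sqrt{191} \left(2 \left(- \frac{1}{28}\right) + 22 \cdot \frac{1}{6}\right) = \sqrt{191} \left(- \frac{1}{14} + \frac{11}{3}\right) = \sqrt{191} \cdot \frac{151}{42} = \frac{151 \sqrt{191}}{42}$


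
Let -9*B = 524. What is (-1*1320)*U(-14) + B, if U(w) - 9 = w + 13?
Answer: -95564/9 ≈ -10618.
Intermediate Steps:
B = -524/9 (B = -⅑*524 = -524/9 ≈ -58.222)
U(w) = 22 + w (U(w) = 9 + (w + 13) = 9 + (13 + w) = 22 + w)
(-1*1320)*U(-14) + B = (-1*1320)*(22 - 14) - 524/9 = -1320*8 - 524/9 = -10560 - 524/9 = -95564/9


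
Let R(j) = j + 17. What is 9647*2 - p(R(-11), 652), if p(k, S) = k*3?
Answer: 19276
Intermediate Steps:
R(j) = 17 + j
p(k, S) = 3*k
9647*2 - p(R(-11), 652) = 9647*2 - 3*(17 - 11) = 19294 - 3*6 = 19294 - 1*18 = 19294 - 18 = 19276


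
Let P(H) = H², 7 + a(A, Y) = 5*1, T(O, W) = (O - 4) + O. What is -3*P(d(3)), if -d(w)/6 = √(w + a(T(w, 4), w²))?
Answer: -108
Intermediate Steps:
T(O, W) = -4 + 2*O (T(O, W) = (-4 + O) + O = -4 + 2*O)
a(A, Y) = -2 (a(A, Y) = -7 + 5*1 = -7 + 5 = -2)
d(w) = -6*√(-2 + w) (d(w) = -6*√(w - 2) = -6*√(-2 + w))
-3*P(d(3)) = -3*(-6*√(-2 + 3))² = -3*(-6*√1)² = -3*(-6*1)² = -3*(-6)² = -3*36 = -108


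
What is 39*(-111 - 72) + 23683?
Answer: 16546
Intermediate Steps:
39*(-111 - 72) + 23683 = 39*(-183) + 23683 = -7137 + 23683 = 16546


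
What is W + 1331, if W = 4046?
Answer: 5377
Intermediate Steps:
W + 1331 = 4046 + 1331 = 5377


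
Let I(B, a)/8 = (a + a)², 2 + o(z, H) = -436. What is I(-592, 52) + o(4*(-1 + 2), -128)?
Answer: 86090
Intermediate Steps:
o(z, H) = -438 (o(z, H) = -2 - 436 = -438)
I(B, a) = 32*a² (I(B, a) = 8*(a + a)² = 8*(2*a)² = 8*(4*a²) = 32*a²)
I(-592, 52) + o(4*(-1 + 2), -128) = 32*52² - 438 = 32*2704 - 438 = 86528 - 438 = 86090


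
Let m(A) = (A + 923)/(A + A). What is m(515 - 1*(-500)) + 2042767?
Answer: 2073409474/1015 ≈ 2.0428e+6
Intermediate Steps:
m(A) = (923 + A)/(2*A) (m(A) = (923 + A)/((2*A)) = (923 + A)*(1/(2*A)) = (923 + A)/(2*A))
m(515 - 1*(-500)) + 2042767 = (923 + (515 - 1*(-500)))/(2*(515 - 1*(-500))) + 2042767 = (923 + (515 + 500))/(2*(515 + 500)) + 2042767 = (½)*(923 + 1015)/1015 + 2042767 = (½)*(1/1015)*1938 + 2042767 = 969/1015 + 2042767 = 2073409474/1015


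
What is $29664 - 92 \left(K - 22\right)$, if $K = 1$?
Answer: $31596$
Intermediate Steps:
$29664 - 92 \left(K - 22\right) = 29664 - 92 \left(1 - 22\right) = 29664 - 92 \left(-21\right) = 29664 - -1932 = 29664 + 1932 = 31596$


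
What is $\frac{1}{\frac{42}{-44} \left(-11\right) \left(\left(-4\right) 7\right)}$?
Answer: $- \frac{1}{294} \approx -0.0034014$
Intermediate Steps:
$\frac{1}{\frac{42}{-44} \left(-11\right) \left(\left(-4\right) 7\right)} = \frac{1}{42 \left(- \frac{1}{44}\right) \left(-11\right) \left(-28\right)} = \frac{1}{\left(- \frac{21}{22}\right) \left(-11\right) \left(-28\right)} = \frac{1}{\frac{21}{2} \left(-28\right)} = \frac{1}{-294} = - \frac{1}{294}$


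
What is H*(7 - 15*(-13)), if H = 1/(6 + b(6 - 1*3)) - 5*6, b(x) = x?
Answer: -54338/9 ≈ -6037.6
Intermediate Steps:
H = -269/9 (H = 1/(6 + (6 - 1*3)) - 5*6 = 1/(6 + (6 - 3)) - 30 = 1/(6 + 3) - 30 = 1/9 - 30 = -269/9 ≈ -29.889)
H*(7 - 15*(-13)) = -269*(7 - 15*(-13))/9 = -269*(7 + 195)/9 = -269/9*202 = -54338/9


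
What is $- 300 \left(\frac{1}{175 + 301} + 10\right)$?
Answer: $- \frac{357075}{119} \approx -3000.6$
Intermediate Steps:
$- 300 \left(\frac{1}{175 + 301} + 10\right) = - 300 \left(\frac{1}{476} + 10\right) = \left(-300\right) \frac{4761}{476} = - \frac{357075}{119}$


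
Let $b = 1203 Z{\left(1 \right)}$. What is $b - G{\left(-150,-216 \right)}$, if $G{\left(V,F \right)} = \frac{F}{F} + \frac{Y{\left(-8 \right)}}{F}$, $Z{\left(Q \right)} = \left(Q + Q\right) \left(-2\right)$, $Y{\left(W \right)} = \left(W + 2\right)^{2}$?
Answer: $- \frac{28877}{6} \approx -4812.8$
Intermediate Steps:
$Y{\left(W \right)} = \left(2 + W\right)^{2}$
$Z{\left(Q \right)} = - 4 Q$ ($Z{\left(Q \right)} = 2 Q \left(-2\right) = - 4 Q$)
$G{\left(V,F \right)} = 1 + \frac{36}{F}$ ($G{\left(V,F \right)} = \frac{F}{F} + \frac{\left(2 - 8\right)^{2}}{F} = 1 + \frac{\left(-6\right)^{2}}{F} = 1 + \frac{36}{F}$)
$b = -4812$ ($b = 1203 \left(\left(-4\right) 1\right) = 1203 \left(-4\right) = -4812$)
$b - G{\left(-150,-216 \right)} = -4812 - \frac{36 - 216}{-216} = -4812 - \left(- \frac{1}{216}\right) \left(-180\right) = -4812 - \frac{5}{6} = - \frac{28877}{6}$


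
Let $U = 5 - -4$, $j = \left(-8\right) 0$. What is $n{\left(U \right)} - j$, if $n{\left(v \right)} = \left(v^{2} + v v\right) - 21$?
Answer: $141$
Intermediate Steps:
$j = 0$
$U = 9$ ($U = 5 + 4 = 9$)
$n{\left(v \right)} = -21 + 2 v^{2}$ ($n{\left(v \right)} = \left(v^{2} + v^{2}\right) - 21 = 2 v^{2} - 21 = -21 + 2 v^{2}$)
$n{\left(U \right)} - j = \left(-21 + 2 \cdot 9^{2}\right) - 0 = \left(-21 + 2 \cdot 81\right) + 0 = \left(-21 + 162\right) + 0 = 141 + 0 = 141$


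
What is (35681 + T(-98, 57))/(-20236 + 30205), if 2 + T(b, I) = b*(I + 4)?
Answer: 29701/9969 ≈ 2.9793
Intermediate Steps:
T(b, I) = -2 + b*(4 + I) (T(b, I) = -2 + b*(I + 4) = -2 + b*(4 + I))
(35681 + T(-98, 57))/(-20236 + 30205) = (35681 + (-2 + 4*(-98) + 57*(-98)))/(-20236 + 30205) = (35681 + (-2 - 392 - 5586))/9969 = (35681 - 5980)*(1/9969) = 29701*(1/9969) = 29701/9969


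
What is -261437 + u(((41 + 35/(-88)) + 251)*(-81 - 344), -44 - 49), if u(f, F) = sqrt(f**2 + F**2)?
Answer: -261437 + sqrt(118939267083481)/88 ≈ -1.3751e+5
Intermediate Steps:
u(f, F) = sqrt(F**2 + f**2)
-261437 + u(((41 + 35/(-88)) + 251)*(-81 - 344), -44 - 49) = -261437 + sqrt((-44 - 49)**2 + (((41 + 35/(-88)) + 251)*(-81 - 344))**2) = -261437 + sqrt((-93)**2 + (((41 + 35*(-1/88)) + 251)*(-425))**2) = -261437 + sqrt(8649 + (((41 - 35/88) + 251)*(-425))**2) = -261437 + sqrt(8649 + ((3573/88 + 251)*(-425))**2) = -261437 + sqrt(8649 + ((25661/88)*(-425))**2) = -261437 + sqrt(8649 + (-10905925/88)**2) = -261437 + sqrt(8649 + 118939200105625/7744) = -261437 + sqrt(118939267083481/7744) = -261437 + sqrt(118939267083481)/88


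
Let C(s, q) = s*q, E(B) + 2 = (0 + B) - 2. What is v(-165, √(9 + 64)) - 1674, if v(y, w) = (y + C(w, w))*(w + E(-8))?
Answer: -570 - 92*√73 ≈ -1356.0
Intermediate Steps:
E(B) = -4 + B (E(B) = -2 + ((0 + B) - 2) = -2 + (B - 2) = -2 + (-2 + B) = -4 + B)
C(s, q) = q*s
v(y, w) = (-12 + w)*(y + w²) (v(y, w) = (y + w*w)*(w + (-4 - 8)) = (y + w²)*(w - 12) = (y + w²)*(-12 + w) = (-12 + w)*(y + w²))
v(-165, √(9 + 64)) - 1674 = ((√(9 + 64))³ - 12*(-165) - 12*(√(9 + 64))² + √(9 + 64)*(-165)) - 1674 = ((√73)³ + 1980 - 12*(√73)² + √73*(-165)) - 1674 = (73*√73 + 1980 - 12*73 - 165*√73) - 1674 = (73*√73 + 1980 - 876 - 165*√73) - 1674 = (1104 - 92*√73) - 1674 = -570 - 92*√73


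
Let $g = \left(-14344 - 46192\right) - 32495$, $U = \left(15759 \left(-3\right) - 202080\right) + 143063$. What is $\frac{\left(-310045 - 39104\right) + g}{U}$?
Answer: $\frac{221090}{53147} \approx 4.16$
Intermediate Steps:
$U = -106294$ ($U = \left(-47277 - 202080\right) + 143063 = -249357 + 143063 = -106294$)
$g = -93031$ ($g = -60536 - 32495 = -93031$)
$\frac{\left(-310045 - 39104\right) + g}{U} = \frac{\left(-310045 - 39104\right) - 93031}{-106294} = \left(-349149 - 93031\right) \left(- \frac{1}{106294}\right) = \left(-442180\right) \left(- \frac{1}{106294}\right) = \frac{221090}{53147}$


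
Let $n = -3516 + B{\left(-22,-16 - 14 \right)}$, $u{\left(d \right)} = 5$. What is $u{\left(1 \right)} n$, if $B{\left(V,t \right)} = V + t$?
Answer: $-17840$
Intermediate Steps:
$n = -3568$ ($n = -3516 - 52 = -3568$)
$u{\left(1 \right)} n = 5 \left(-3568\right) = -17840$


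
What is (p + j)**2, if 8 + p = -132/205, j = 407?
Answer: 6668845569/42025 ≈ 1.5869e+5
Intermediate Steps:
p = -1772/205 (p = -8 - 132/205 = -1772/205 ≈ -8.6439)
(p + j)**2 = (-1772/205 + 407)**2 = (81663/205)**2 = 6668845569/42025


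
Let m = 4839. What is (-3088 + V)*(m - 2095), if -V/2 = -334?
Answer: -6640480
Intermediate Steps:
V = 668 (V = -2*(-334) = 668)
(-3088 + V)*(m - 2095) = (-3088 + 668)*(4839 - 2095) = -2420*2744 = -6640480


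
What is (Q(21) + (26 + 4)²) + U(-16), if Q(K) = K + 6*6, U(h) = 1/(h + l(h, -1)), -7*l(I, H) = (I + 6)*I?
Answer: 260297/272 ≈ 956.97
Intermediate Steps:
l(I, H) = -I*(6 + I)/7 (l(I, H) = -(I + 6)*I/7 = -(6 + I)*I/7 = -I*(6 + I)/7)
U(h) = 1/(h - h*(6 + h)/7)
Q(K) = 36 + K (Q(K) = K + 36 = 36 + K)
(Q(21) + (26 + 4)²) + U(-16) = ((36 + 21) + (26 + 4)²) - 7/(-16*(-1 - 16)) = (57 + 30²) - 7*(-1/16)/(-17) = (57 + 900) - 7*(-1/16)*(-1/17) = 957 - 7/272 = 260297/272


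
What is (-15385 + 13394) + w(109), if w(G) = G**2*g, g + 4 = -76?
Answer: -952471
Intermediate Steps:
g = -80 (g = -4 - 76 = -80)
w(G) = -80*G**2 (w(G) = G**2*(-80) = -80*G**2)
(-15385 + 13394) + w(109) = (-15385 + 13394) - 80*109**2 = -1991 - 80*11881 = -1991 - 950480 = -952471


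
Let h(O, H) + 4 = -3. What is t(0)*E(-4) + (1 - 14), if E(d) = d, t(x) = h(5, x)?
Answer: 15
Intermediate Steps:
h(O, H) = -7 (h(O, H) = -4 - 3 = -7)
t(x) = -7
t(0)*E(-4) + (1 - 14) = -7*(-4) + (1 - 14) = 28 - 13 = 15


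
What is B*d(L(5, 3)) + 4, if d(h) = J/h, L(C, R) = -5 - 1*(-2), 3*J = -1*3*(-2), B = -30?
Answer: 24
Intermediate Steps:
J = 2 (J = (-1*3*(-2))/3 = (-3*(-2))/3 = (⅓)*6 = 2)
L(C, R) = -3 (L(C, R) = -5 + 2 = -3)
d(h) = 2/h
B*d(L(5, 3)) + 4 = -60/(-3) + 4 = -60*(-1)/3 + 4 = -30*(-⅔) + 4 = 20 + 4 = 24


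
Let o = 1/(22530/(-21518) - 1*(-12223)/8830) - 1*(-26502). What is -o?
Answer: -849147712084/32037307 ≈ -26505.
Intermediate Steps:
o = 849147712084/32037307 (o = 1/(22530*(-1/21518) + 12223*(1/8830)) + 26502 = 1/(-11265/10759 + 12223/8830) + 26502 = 1/(32037307/95001970) + 26502 = 95001970/32037307 + 26502 = 849147712084/32037307 ≈ 26505.)
-o = -1*849147712084/32037307 = -849147712084/32037307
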